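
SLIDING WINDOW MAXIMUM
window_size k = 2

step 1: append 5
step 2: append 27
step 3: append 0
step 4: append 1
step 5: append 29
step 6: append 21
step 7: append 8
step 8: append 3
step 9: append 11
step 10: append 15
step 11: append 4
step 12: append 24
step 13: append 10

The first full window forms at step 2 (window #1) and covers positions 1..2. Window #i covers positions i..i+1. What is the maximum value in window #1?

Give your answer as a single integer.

step 1: append 5 -> window=[5] (not full yet)
step 2: append 27 -> window=[5, 27] -> max=27
Window #1 max = 27

Answer: 27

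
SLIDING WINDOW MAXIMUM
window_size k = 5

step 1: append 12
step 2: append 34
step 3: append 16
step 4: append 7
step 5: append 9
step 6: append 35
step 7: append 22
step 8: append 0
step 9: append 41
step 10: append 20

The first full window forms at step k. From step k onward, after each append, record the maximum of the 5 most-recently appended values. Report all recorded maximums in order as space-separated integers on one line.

step 1: append 12 -> window=[12] (not full yet)
step 2: append 34 -> window=[12, 34] (not full yet)
step 3: append 16 -> window=[12, 34, 16] (not full yet)
step 4: append 7 -> window=[12, 34, 16, 7] (not full yet)
step 5: append 9 -> window=[12, 34, 16, 7, 9] -> max=34
step 6: append 35 -> window=[34, 16, 7, 9, 35] -> max=35
step 7: append 22 -> window=[16, 7, 9, 35, 22] -> max=35
step 8: append 0 -> window=[7, 9, 35, 22, 0] -> max=35
step 9: append 41 -> window=[9, 35, 22, 0, 41] -> max=41
step 10: append 20 -> window=[35, 22, 0, 41, 20] -> max=41

Answer: 34 35 35 35 41 41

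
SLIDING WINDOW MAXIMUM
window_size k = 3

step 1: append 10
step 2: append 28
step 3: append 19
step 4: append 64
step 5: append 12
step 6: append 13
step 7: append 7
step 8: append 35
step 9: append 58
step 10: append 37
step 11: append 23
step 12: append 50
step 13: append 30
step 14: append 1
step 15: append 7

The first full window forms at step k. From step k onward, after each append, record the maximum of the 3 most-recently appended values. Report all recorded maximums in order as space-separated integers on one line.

step 1: append 10 -> window=[10] (not full yet)
step 2: append 28 -> window=[10, 28] (not full yet)
step 3: append 19 -> window=[10, 28, 19] -> max=28
step 4: append 64 -> window=[28, 19, 64] -> max=64
step 5: append 12 -> window=[19, 64, 12] -> max=64
step 6: append 13 -> window=[64, 12, 13] -> max=64
step 7: append 7 -> window=[12, 13, 7] -> max=13
step 8: append 35 -> window=[13, 7, 35] -> max=35
step 9: append 58 -> window=[7, 35, 58] -> max=58
step 10: append 37 -> window=[35, 58, 37] -> max=58
step 11: append 23 -> window=[58, 37, 23] -> max=58
step 12: append 50 -> window=[37, 23, 50] -> max=50
step 13: append 30 -> window=[23, 50, 30] -> max=50
step 14: append 1 -> window=[50, 30, 1] -> max=50
step 15: append 7 -> window=[30, 1, 7] -> max=30

Answer: 28 64 64 64 13 35 58 58 58 50 50 50 30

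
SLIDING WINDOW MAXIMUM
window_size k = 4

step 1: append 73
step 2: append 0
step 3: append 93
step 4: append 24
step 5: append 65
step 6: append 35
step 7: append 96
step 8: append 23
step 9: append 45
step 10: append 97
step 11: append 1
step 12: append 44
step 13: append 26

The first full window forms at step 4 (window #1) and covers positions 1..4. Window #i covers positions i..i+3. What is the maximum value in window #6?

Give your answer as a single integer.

Answer: 96

Derivation:
step 1: append 73 -> window=[73] (not full yet)
step 2: append 0 -> window=[73, 0] (not full yet)
step 3: append 93 -> window=[73, 0, 93] (not full yet)
step 4: append 24 -> window=[73, 0, 93, 24] -> max=93
step 5: append 65 -> window=[0, 93, 24, 65] -> max=93
step 6: append 35 -> window=[93, 24, 65, 35] -> max=93
step 7: append 96 -> window=[24, 65, 35, 96] -> max=96
step 8: append 23 -> window=[65, 35, 96, 23] -> max=96
step 9: append 45 -> window=[35, 96, 23, 45] -> max=96
Window #6 max = 96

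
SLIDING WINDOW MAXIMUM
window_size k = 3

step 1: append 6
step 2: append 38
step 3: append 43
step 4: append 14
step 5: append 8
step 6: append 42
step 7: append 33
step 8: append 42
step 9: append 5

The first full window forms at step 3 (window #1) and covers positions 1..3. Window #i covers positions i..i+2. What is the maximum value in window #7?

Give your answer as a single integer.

Answer: 42

Derivation:
step 1: append 6 -> window=[6] (not full yet)
step 2: append 38 -> window=[6, 38] (not full yet)
step 3: append 43 -> window=[6, 38, 43] -> max=43
step 4: append 14 -> window=[38, 43, 14] -> max=43
step 5: append 8 -> window=[43, 14, 8] -> max=43
step 6: append 42 -> window=[14, 8, 42] -> max=42
step 7: append 33 -> window=[8, 42, 33] -> max=42
step 8: append 42 -> window=[42, 33, 42] -> max=42
step 9: append 5 -> window=[33, 42, 5] -> max=42
Window #7 max = 42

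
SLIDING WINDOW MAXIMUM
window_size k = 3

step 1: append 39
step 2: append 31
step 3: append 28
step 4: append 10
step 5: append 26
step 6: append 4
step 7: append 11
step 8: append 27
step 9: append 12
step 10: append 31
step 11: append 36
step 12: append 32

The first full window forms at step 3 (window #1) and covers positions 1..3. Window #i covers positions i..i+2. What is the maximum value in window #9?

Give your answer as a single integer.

step 1: append 39 -> window=[39] (not full yet)
step 2: append 31 -> window=[39, 31] (not full yet)
step 3: append 28 -> window=[39, 31, 28] -> max=39
step 4: append 10 -> window=[31, 28, 10] -> max=31
step 5: append 26 -> window=[28, 10, 26] -> max=28
step 6: append 4 -> window=[10, 26, 4] -> max=26
step 7: append 11 -> window=[26, 4, 11] -> max=26
step 8: append 27 -> window=[4, 11, 27] -> max=27
step 9: append 12 -> window=[11, 27, 12] -> max=27
step 10: append 31 -> window=[27, 12, 31] -> max=31
step 11: append 36 -> window=[12, 31, 36] -> max=36
Window #9 max = 36

Answer: 36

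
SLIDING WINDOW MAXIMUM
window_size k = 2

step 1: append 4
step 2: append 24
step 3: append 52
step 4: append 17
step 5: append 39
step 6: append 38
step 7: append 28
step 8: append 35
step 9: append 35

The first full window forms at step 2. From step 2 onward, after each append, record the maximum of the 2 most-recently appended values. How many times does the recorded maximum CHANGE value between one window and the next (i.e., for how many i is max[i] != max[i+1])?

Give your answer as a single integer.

Answer: 4

Derivation:
step 1: append 4 -> window=[4] (not full yet)
step 2: append 24 -> window=[4, 24] -> max=24
step 3: append 52 -> window=[24, 52] -> max=52
step 4: append 17 -> window=[52, 17] -> max=52
step 5: append 39 -> window=[17, 39] -> max=39
step 6: append 38 -> window=[39, 38] -> max=39
step 7: append 28 -> window=[38, 28] -> max=38
step 8: append 35 -> window=[28, 35] -> max=35
step 9: append 35 -> window=[35, 35] -> max=35
Recorded maximums: 24 52 52 39 39 38 35 35
Changes between consecutive maximums: 4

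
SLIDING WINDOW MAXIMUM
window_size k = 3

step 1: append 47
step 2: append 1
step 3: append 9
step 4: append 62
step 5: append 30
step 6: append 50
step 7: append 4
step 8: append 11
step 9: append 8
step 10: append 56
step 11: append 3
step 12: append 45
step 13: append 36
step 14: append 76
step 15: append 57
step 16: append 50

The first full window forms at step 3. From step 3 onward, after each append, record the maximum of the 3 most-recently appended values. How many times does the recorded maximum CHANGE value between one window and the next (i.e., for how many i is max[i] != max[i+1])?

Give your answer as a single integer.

Answer: 6

Derivation:
step 1: append 47 -> window=[47] (not full yet)
step 2: append 1 -> window=[47, 1] (not full yet)
step 3: append 9 -> window=[47, 1, 9] -> max=47
step 4: append 62 -> window=[1, 9, 62] -> max=62
step 5: append 30 -> window=[9, 62, 30] -> max=62
step 6: append 50 -> window=[62, 30, 50] -> max=62
step 7: append 4 -> window=[30, 50, 4] -> max=50
step 8: append 11 -> window=[50, 4, 11] -> max=50
step 9: append 8 -> window=[4, 11, 8] -> max=11
step 10: append 56 -> window=[11, 8, 56] -> max=56
step 11: append 3 -> window=[8, 56, 3] -> max=56
step 12: append 45 -> window=[56, 3, 45] -> max=56
step 13: append 36 -> window=[3, 45, 36] -> max=45
step 14: append 76 -> window=[45, 36, 76] -> max=76
step 15: append 57 -> window=[36, 76, 57] -> max=76
step 16: append 50 -> window=[76, 57, 50] -> max=76
Recorded maximums: 47 62 62 62 50 50 11 56 56 56 45 76 76 76
Changes between consecutive maximums: 6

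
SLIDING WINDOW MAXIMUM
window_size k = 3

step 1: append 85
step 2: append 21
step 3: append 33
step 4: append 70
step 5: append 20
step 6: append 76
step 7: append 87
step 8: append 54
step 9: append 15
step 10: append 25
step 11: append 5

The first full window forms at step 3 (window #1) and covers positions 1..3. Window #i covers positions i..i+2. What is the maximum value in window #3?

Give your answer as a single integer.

step 1: append 85 -> window=[85] (not full yet)
step 2: append 21 -> window=[85, 21] (not full yet)
step 3: append 33 -> window=[85, 21, 33] -> max=85
step 4: append 70 -> window=[21, 33, 70] -> max=70
step 5: append 20 -> window=[33, 70, 20] -> max=70
Window #3 max = 70

Answer: 70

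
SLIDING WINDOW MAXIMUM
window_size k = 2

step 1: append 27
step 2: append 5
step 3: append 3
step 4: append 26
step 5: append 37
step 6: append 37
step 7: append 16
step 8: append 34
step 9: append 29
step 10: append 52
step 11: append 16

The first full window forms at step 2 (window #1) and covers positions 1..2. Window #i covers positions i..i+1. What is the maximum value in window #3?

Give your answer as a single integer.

step 1: append 27 -> window=[27] (not full yet)
step 2: append 5 -> window=[27, 5] -> max=27
step 3: append 3 -> window=[5, 3] -> max=5
step 4: append 26 -> window=[3, 26] -> max=26
Window #3 max = 26

Answer: 26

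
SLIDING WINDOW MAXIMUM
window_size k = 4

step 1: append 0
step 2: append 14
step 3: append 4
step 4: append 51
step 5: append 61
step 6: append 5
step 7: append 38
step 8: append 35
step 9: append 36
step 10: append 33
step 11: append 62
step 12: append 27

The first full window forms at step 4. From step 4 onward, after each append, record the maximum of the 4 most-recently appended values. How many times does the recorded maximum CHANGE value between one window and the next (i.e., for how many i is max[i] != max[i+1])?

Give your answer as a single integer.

Answer: 3

Derivation:
step 1: append 0 -> window=[0] (not full yet)
step 2: append 14 -> window=[0, 14] (not full yet)
step 3: append 4 -> window=[0, 14, 4] (not full yet)
step 4: append 51 -> window=[0, 14, 4, 51] -> max=51
step 5: append 61 -> window=[14, 4, 51, 61] -> max=61
step 6: append 5 -> window=[4, 51, 61, 5] -> max=61
step 7: append 38 -> window=[51, 61, 5, 38] -> max=61
step 8: append 35 -> window=[61, 5, 38, 35] -> max=61
step 9: append 36 -> window=[5, 38, 35, 36] -> max=38
step 10: append 33 -> window=[38, 35, 36, 33] -> max=38
step 11: append 62 -> window=[35, 36, 33, 62] -> max=62
step 12: append 27 -> window=[36, 33, 62, 27] -> max=62
Recorded maximums: 51 61 61 61 61 38 38 62 62
Changes between consecutive maximums: 3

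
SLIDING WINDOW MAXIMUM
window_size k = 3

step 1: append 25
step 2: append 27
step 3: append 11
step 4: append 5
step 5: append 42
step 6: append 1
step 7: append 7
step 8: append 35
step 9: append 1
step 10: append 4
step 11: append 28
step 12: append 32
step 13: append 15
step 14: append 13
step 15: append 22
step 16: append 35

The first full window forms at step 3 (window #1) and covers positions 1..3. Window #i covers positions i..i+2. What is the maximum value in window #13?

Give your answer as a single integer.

Answer: 22

Derivation:
step 1: append 25 -> window=[25] (not full yet)
step 2: append 27 -> window=[25, 27] (not full yet)
step 3: append 11 -> window=[25, 27, 11] -> max=27
step 4: append 5 -> window=[27, 11, 5] -> max=27
step 5: append 42 -> window=[11, 5, 42] -> max=42
step 6: append 1 -> window=[5, 42, 1] -> max=42
step 7: append 7 -> window=[42, 1, 7] -> max=42
step 8: append 35 -> window=[1, 7, 35] -> max=35
step 9: append 1 -> window=[7, 35, 1] -> max=35
step 10: append 4 -> window=[35, 1, 4] -> max=35
step 11: append 28 -> window=[1, 4, 28] -> max=28
step 12: append 32 -> window=[4, 28, 32] -> max=32
step 13: append 15 -> window=[28, 32, 15] -> max=32
step 14: append 13 -> window=[32, 15, 13] -> max=32
step 15: append 22 -> window=[15, 13, 22] -> max=22
Window #13 max = 22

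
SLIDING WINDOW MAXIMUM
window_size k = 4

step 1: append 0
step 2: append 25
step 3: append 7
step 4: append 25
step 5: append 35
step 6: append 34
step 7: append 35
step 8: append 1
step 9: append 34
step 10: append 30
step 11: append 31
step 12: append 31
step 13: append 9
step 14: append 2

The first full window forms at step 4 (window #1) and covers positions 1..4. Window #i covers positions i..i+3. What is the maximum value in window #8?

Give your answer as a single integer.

Answer: 34

Derivation:
step 1: append 0 -> window=[0] (not full yet)
step 2: append 25 -> window=[0, 25] (not full yet)
step 3: append 7 -> window=[0, 25, 7] (not full yet)
step 4: append 25 -> window=[0, 25, 7, 25] -> max=25
step 5: append 35 -> window=[25, 7, 25, 35] -> max=35
step 6: append 34 -> window=[7, 25, 35, 34] -> max=35
step 7: append 35 -> window=[25, 35, 34, 35] -> max=35
step 8: append 1 -> window=[35, 34, 35, 1] -> max=35
step 9: append 34 -> window=[34, 35, 1, 34] -> max=35
step 10: append 30 -> window=[35, 1, 34, 30] -> max=35
step 11: append 31 -> window=[1, 34, 30, 31] -> max=34
Window #8 max = 34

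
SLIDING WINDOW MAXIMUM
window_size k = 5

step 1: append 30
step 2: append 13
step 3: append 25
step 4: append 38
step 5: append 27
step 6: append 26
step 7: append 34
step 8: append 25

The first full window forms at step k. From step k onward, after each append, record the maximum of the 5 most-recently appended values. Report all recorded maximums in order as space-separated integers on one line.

Answer: 38 38 38 38

Derivation:
step 1: append 30 -> window=[30] (not full yet)
step 2: append 13 -> window=[30, 13] (not full yet)
step 3: append 25 -> window=[30, 13, 25] (not full yet)
step 4: append 38 -> window=[30, 13, 25, 38] (not full yet)
step 5: append 27 -> window=[30, 13, 25, 38, 27] -> max=38
step 6: append 26 -> window=[13, 25, 38, 27, 26] -> max=38
step 7: append 34 -> window=[25, 38, 27, 26, 34] -> max=38
step 8: append 25 -> window=[38, 27, 26, 34, 25] -> max=38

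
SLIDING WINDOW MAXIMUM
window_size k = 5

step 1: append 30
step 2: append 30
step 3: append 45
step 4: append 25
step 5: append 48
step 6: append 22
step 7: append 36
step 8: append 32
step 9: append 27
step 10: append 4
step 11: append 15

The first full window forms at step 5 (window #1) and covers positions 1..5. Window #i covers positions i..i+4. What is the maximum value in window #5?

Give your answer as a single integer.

Answer: 48

Derivation:
step 1: append 30 -> window=[30] (not full yet)
step 2: append 30 -> window=[30, 30] (not full yet)
step 3: append 45 -> window=[30, 30, 45] (not full yet)
step 4: append 25 -> window=[30, 30, 45, 25] (not full yet)
step 5: append 48 -> window=[30, 30, 45, 25, 48] -> max=48
step 6: append 22 -> window=[30, 45, 25, 48, 22] -> max=48
step 7: append 36 -> window=[45, 25, 48, 22, 36] -> max=48
step 8: append 32 -> window=[25, 48, 22, 36, 32] -> max=48
step 9: append 27 -> window=[48, 22, 36, 32, 27] -> max=48
Window #5 max = 48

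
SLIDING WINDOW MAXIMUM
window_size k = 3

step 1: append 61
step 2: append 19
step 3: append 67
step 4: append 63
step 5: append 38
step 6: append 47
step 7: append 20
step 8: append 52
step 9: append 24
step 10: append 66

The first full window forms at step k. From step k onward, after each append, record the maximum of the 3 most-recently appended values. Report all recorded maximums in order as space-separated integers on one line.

step 1: append 61 -> window=[61] (not full yet)
step 2: append 19 -> window=[61, 19] (not full yet)
step 3: append 67 -> window=[61, 19, 67] -> max=67
step 4: append 63 -> window=[19, 67, 63] -> max=67
step 5: append 38 -> window=[67, 63, 38] -> max=67
step 6: append 47 -> window=[63, 38, 47] -> max=63
step 7: append 20 -> window=[38, 47, 20] -> max=47
step 8: append 52 -> window=[47, 20, 52] -> max=52
step 9: append 24 -> window=[20, 52, 24] -> max=52
step 10: append 66 -> window=[52, 24, 66] -> max=66

Answer: 67 67 67 63 47 52 52 66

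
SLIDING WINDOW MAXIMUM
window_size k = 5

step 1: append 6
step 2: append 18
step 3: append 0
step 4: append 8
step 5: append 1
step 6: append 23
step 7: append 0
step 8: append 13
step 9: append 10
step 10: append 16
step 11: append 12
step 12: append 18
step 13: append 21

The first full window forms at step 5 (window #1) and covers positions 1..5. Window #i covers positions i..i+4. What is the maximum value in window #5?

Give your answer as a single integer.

Answer: 23

Derivation:
step 1: append 6 -> window=[6] (not full yet)
step 2: append 18 -> window=[6, 18] (not full yet)
step 3: append 0 -> window=[6, 18, 0] (not full yet)
step 4: append 8 -> window=[6, 18, 0, 8] (not full yet)
step 5: append 1 -> window=[6, 18, 0, 8, 1] -> max=18
step 6: append 23 -> window=[18, 0, 8, 1, 23] -> max=23
step 7: append 0 -> window=[0, 8, 1, 23, 0] -> max=23
step 8: append 13 -> window=[8, 1, 23, 0, 13] -> max=23
step 9: append 10 -> window=[1, 23, 0, 13, 10] -> max=23
Window #5 max = 23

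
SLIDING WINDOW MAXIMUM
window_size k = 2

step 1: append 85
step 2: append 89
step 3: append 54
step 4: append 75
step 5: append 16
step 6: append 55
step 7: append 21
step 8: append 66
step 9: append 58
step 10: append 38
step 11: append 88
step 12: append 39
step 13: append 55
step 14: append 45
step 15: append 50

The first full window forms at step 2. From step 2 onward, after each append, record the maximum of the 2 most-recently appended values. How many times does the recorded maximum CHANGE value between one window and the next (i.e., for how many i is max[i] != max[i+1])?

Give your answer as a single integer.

Answer: 7

Derivation:
step 1: append 85 -> window=[85] (not full yet)
step 2: append 89 -> window=[85, 89] -> max=89
step 3: append 54 -> window=[89, 54] -> max=89
step 4: append 75 -> window=[54, 75] -> max=75
step 5: append 16 -> window=[75, 16] -> max=75
step 6: append 55 -> window=[16, 55] -> max=55
step 7: append 21 -> window=[55, 21] -> max=55
step 8: append 66 -> window=[21, 66] -> max=66
step 9: append 58 -> window=[66, 58] -> max=66
step 10: append 38 -> window=[58, 38] -> max=58
step 11: append 88 -> window=[38, 88] -> max=88
step 12: append 39 -> window=[88, 39] -> max=88
step 13: append 55 -> window=[39, 55] -> max=55
step 14: append 45 -> window=[55, 45] -> max=55
step 15: append 50 -> window=[45, 50] -> max=50
Recorded maximums: 89 89 75 75 55 55 66 66 58 88 88 55 55 50
Changes between consecutive maximums: 7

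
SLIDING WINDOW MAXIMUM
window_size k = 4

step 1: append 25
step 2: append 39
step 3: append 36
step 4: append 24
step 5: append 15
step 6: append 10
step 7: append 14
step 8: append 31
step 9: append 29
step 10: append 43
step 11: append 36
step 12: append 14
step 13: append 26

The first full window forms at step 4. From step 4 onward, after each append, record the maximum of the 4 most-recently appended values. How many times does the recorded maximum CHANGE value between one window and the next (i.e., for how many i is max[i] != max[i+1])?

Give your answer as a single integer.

Answer: 4

Derivation:
step 1: append 25 -> window=[25] (not full yet)
step 2: append 39 -> window=[25, 39] (not full yet)
step 3: append 36 -> window=[25, 39, 36] (not full yet)
step 4: append 24 -> window=[25, 39, 36, 24] -> max=39
step 5: append 15 -> window=[39, 36, 24, 15] -> max=39
step 6: append 10 -> window=[36, 24, 15, 10] -> max=36
step 7: append 14 -> window=[24, 15, 10, 14] -> max=24
step 8: append 31 -> window=[15, 10, 14, 31] -> max=31
step 9: append 29 -> window=[10, 14, 31, 29] -> max=31
step 10: append 43 -> window=[14, 31, 29, 43] -> max=43
step 11: append 36 -> window=[31, 29, 43, 36] -> max=43
step 12: append 14 -> window=[29, 43, 36, 14] -> max=43
step 13: append 26 -> window=[43, 36, 14, 26] -> max=43
Recorded maximums: 39 39 36 24 31 31 43 43 43 43
Changes between consecutive maximums: 4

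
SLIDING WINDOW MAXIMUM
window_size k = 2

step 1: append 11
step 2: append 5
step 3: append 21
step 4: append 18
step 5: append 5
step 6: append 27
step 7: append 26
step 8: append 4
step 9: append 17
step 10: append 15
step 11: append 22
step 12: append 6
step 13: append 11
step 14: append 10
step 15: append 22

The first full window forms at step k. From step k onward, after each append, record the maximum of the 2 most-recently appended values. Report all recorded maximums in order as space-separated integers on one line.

Answer: 11 21 21 18 27 27 26 17 17 22 22 11 11 22

Derivation:
step 1: append 11 -> window=[11] (not full yet)
step 2: append 5 -> window=[11, 5] -> max=11
step 3: append 21 -> window=[5, 21] -> max=21
step 4: append 18 -> window=[21, 18] -> max=21
step 5: append 5 -> window=[18, 5] -> max=18
step 6: append 27 -> window=[5, 27] -> max=27
step 7: append 26 -> window=[27, 26] -> max=27
step 8: append 4 -> window=[26, 4] -> max=26
step 9: append 17 -> window=[4, 17] -> max=17
step 10: append 15 -> window=[17, 15] -> max=17
step 11: append 22 -> window=[15, 22] -> max=22
step 12: append 6 -> window=[22, 6] -> max=22
step 13: append 11 -> window=[6, 11] -> max=11
step 14: append 10 -> window=[11, 10] -> max=11
step 15: append 22 -> window=[10, 22] -> max=22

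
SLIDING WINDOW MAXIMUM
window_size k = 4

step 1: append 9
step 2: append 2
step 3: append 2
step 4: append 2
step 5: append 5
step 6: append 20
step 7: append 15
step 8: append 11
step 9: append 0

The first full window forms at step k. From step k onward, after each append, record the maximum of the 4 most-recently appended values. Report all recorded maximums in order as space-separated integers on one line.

Answer: 9 5 20 20 20 20

Derivation:
step 1: append 9 -> window=[9] (not full yet)
step 2: append 2 -> window=[9, 2] (not full yet)
step 3: append 2 -> window=[9, 2, 2] (not full yet)
step 4: append 2 -> window=[9, 2, 2, 2] -> max=9
step 5: append 5 -> window=[2, 2, 2, 5] -> max=5
step 6: append 20 -> window=[2, 2, 5, 20] -> max=20
step 7: append 15 -> window=[2, 5, 20, 15] -> max=20
step 8: append 11 -> window=[5, 20, 15, 11] -> max=20
step 9: append 0 -> window=[20, 15, 11, 0] -> max=20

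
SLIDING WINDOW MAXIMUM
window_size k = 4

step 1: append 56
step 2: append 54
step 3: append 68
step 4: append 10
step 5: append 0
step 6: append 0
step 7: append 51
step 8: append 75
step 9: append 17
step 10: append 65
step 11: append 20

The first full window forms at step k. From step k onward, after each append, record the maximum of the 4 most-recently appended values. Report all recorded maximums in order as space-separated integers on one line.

step 1: append 56 -> window=[56] (not full yet)
step 2: append 54 -> window=[56, 54] (not full yet)
step 3: append 68 -> window=[56, 54, 68] (not full yet)
step 4: append 10 -> window=[56, 54, 68, 10] -> max=68
step 5: append 0 -> window=[54, 68, 10, 0] -> max=68
step 6: append 0 -> window=[68, 10, 0, 0] -> max=68
step 7: append 51 -> window=[10, 0, 0, 51] -> max=51
step 8: append 75 -> window=[0, 0, 51, 75] -> max=75
step 9: append 17 -> window=[0, 51, 75, 17] -> max=75
step 10: append 65 -> window=[51, 75, 17, 65] -> max=75
step 11: append 20 -> window=[75, 17, 65, 20] -> max=75

Answer: 68 68 68 51 75 75 75 75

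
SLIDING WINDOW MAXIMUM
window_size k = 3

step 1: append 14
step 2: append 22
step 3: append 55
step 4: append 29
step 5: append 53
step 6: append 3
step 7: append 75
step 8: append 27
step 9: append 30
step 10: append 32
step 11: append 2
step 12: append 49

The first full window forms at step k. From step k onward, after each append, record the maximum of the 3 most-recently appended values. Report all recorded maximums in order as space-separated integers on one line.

Answer: 55 55 55 53 75 75 75 32 32 49

Derivation:
step 1: append 14 -> window=[14] (not full yet)
step 2: append 22 -> window=[14, 22] (not full yet)
step 3: append 55 -> window=[14, 22, 55] -> max=55
step 4: append 29 -> window=[22, 55, 29] -> max=55
step 5: append 53 -> window=[55, 29, 53] -> max=55
step 6: append 3 -> window=[29, 53, 3] -> max=53
step 7: append 75 -> window=[53, 3, 75] -> max=75
step 8: append 27 -> window=[3, 75, 27] -> max=75
step 9: append 30 -> window=[75, 27, 30] -> max=75
step 10: append 32 -> window=[27, 30, 32] -> max=32
step 11: append 2 -> window=[30, 32, 2] -> max=32
step 12: append 49 -> window=[32, 2, 49] -> max=49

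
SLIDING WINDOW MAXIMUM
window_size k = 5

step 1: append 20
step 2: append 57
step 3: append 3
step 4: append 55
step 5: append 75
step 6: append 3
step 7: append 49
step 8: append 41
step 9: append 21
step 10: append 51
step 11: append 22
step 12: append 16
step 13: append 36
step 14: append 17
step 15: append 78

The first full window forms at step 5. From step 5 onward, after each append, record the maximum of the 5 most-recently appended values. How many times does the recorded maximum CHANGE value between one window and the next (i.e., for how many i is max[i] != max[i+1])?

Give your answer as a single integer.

Answer: 2

Derivation:
step 1: append 20 -> window=[20] (not full yet)
step 2: append 57 -> window=[20, 57] (not full yet)
step 3: append 3 -> window=[20, 57, 3] (not full yet)
step 4: append 55 -> window=[20, 57, 3, 55] (not full yet)
step 5: append 75 -> window=[20, 57, 3, 55, 75] -> max=75
step 6: append 3 -> window=[57, 3, 55, 75, 3] -> max=75
step 7: append 49 -> window=[3, 55, 75, 3, 49] -> max=75
step 8: append 41 -> window=[55, 75, 3, 49, 41] -> max=75
step 9: append 21 -> window=[75, 3, 49, 41, 21] -> max=75
step 10: append 51 -> window=[3, 49, 41, 21, 51] -> max=51
step 11: append 22 -> window=[49, 41, 21, 51, 22] -> max=51
step 12: append 16 -> window=[41, 21, 51, 22, 16] -> max=51
step 13: append 36 -> window=[21, 51, 22, 16, 36] -> max=51
step 14: append 17 -> window=[51, 22, 16, 36, 17] -> max=51
step 15: append 78 -> window=[22, 16, 36, 17, 78] -> max=78
Recorded maximums: 75 75 75 75 75 51 51 51 51 51 78
Changes between consecutive maximums: 2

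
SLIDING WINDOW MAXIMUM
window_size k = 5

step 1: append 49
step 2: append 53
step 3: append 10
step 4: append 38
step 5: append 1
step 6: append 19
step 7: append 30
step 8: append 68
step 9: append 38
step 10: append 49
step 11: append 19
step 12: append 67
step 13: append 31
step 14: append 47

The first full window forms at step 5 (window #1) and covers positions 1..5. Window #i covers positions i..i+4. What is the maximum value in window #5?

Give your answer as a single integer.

Answer: 68

Derivation:
step 1: append 49 -> window=[49] (not full yet)
step 2: append 53 -> window=[49, 53] (not full yet)
step 3: append 10 -> window=[49, 53, 10] (not full yet)
step 4: append 38 -> window=[49, 53, 10, 38] (not full yet)
step 5: append 1 -> window=[49, 53, 10, 38, 1] -> max=53
step 6: append 19 -> window=[53, 10, 38, 1, 19] -> max=53
step 7: append 30 -> window=[10, 38, 1, 19, 30] -> max=38
step 8: append 68 -> window=[38, 1, 19, 30, 68] -> max=68
step 9: append 38 -> window=[1, 19, 30, 68, 38] -> max=68
Window #5 max = 68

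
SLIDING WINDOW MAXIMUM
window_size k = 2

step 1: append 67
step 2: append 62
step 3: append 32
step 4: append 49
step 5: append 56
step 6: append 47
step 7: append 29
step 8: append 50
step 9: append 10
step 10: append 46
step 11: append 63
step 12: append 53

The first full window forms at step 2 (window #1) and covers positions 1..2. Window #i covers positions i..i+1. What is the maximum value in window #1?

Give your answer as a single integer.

Answer: 67

Derivation:
step 1: append 67 -> window=[67] (not full yet)
step 2: append 62 -> window=[67, 62] -> max=67
Window #1 max = 67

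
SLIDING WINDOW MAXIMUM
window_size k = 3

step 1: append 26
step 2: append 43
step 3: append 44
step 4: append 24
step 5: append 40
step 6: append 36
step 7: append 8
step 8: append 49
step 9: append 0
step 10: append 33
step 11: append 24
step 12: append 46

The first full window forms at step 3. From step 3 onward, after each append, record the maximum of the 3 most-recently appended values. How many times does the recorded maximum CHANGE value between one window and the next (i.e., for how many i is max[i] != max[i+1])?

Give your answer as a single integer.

step 1: append 26 -> window=[26] (not full yet)
step 2: append 43 -> window=[26, 43] (not full yet)
step 3: append 44 -> window=[26, 43, 44] -> max=44
step 4: append 24 -> window=[43, 44, 24] -> max=44
step 5: append 40 -> window=[44, 24, 40] -> max=44
step 6: append 36 -> window=[24, 40, 36] -> max=40
step 7: append 8 -> window=[40, 36, 8] -> max=40
step 8: append 49 -> window=[36, 8, 49] -> max=49
step 9: append 0 -> window=[8, 49, 0] -> max=49
step 10: append 33 -> window=[49, 0, 33] -> max=49
step 11: append 24 -> window=[0, 33, 24] -> max=33
step 12: append 46 -> window=[33, 24, 46] -> max=46
Recorded maximums: 44 44 44 40 40 49 49 49 33 46
Changes between consecutive maximums: 4

Answer: 4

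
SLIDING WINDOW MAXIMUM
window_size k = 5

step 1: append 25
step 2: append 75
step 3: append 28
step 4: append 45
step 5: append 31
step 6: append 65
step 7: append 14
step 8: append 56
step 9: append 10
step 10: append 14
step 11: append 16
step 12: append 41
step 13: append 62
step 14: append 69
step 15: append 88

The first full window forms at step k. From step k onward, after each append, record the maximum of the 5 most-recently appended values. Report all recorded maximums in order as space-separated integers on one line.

Answer: 75 75 65 65 65 65 56 56 62 69 88

Derivation:
step 1: append 25 -> window=[25] (not full yet)
step 2: append 75 -> window=[25, 75] (not full yet)
step 3: append 28 -> window=[25, 75, 28] (not full yet)
step 4: append 45 -> window=[25, 75, 28, 45] (not full yet)
step 5: append 31 -> window=[25, 75, 28, 45, 31] -> max=75
step 6: append 65 -> window=[75, 28, 45, 31, 65] -> max=75
step 7: append 14 -> window=[28, 45, 31, 65, 14] -> max=65
step 8: append 56 -> window=[45, 31, 65, 14, 56] -> max=65
step 9: append 10 -> window=[31, 65, 14, 56, 10] -> max=65
step 10: append 14 -> window=[65, 14, 56, 10, 14] -> max=65
step 11: append 16 -> window=[14, 56, 10, 14, 16] -> max=56
step 12: append 41 -> window=[56, 10, 14, 16, 41] -> max=56
step 13: append 62 -> window=[10, 14, 16, 41, 62] -> max=62
step 14: append 69 -> window=[14, 16, 41, 62, 69] -> max=69
step 15: append 88 -> window=[16, 41, 62, 69, 88] -> max=88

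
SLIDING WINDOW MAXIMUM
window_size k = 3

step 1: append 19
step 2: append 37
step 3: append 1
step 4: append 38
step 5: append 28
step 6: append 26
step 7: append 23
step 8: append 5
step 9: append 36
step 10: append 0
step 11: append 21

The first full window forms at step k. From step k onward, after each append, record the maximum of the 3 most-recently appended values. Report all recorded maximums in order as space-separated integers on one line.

Answer: 37 38 38 38 28 26 36 36 36

Derivation:
step 1: append 19 -> window=[19] (not full yet)
step 2: append 37 -> window=[19, 37] (not full yet)
step 3: append 1 -> window=[19, 37, 1] -> max=37
step 4: append 38 -> window=[37, 1, 38] -> max=38
step 5: append 28 -> window=[1, 38, 28] -> max=38
step 6: append 26 -> window=[38, 28, 26] -> max=38
step 7: append 23 -> window=[28, 26, 23] -> max=28
step 8: append 5 -> window=[26, 23, 5] -> max=26
step 9: append 36 -> window=[23, 5, 36] -> max=36
step 10: append 0 -> window=[5, 36, 0] -> max=36
step 11: append 21 -> window=[36, 0, 21] -> max=36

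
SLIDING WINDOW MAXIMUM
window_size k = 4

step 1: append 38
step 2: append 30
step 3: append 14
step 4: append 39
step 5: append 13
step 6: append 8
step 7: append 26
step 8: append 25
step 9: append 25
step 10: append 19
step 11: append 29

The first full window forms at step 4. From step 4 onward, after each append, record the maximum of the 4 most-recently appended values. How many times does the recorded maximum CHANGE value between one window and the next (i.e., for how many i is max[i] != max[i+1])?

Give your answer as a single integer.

step 1: append 38 -> window=[38] (not full yet)
step 2: append 30 -> window=[38, 30] (not full yet)
step 3: append 14 -> window=[38, 30, 14] (not full yet)
step 4: append 39 -> window=[38, 30, 14, 39] -> max=39
step 5: append 13 -> window=[30, 14, 39, 13] -> max=39
step 6: append 8 -> window=[14, 39, 13, 8] -> max=39
step 7: append 26 -> window=[39, 13, 8, 26] -> max=39
step 8: append 25 -> window=[13, 8, 26, 25] -> max=26
step 9: append 25 -> window=[8, 26, 25, 25] -> max=26
step 10: append 19 -> window=[26, 25, 25, 19] -> max=26
step 11: append 29 -> window=[25, 25, 19, 29] -> max=29
Recorded maximums: 39 39 39 39 26 26 26 29
Changes between consecutive maximums: 2

Answer: 2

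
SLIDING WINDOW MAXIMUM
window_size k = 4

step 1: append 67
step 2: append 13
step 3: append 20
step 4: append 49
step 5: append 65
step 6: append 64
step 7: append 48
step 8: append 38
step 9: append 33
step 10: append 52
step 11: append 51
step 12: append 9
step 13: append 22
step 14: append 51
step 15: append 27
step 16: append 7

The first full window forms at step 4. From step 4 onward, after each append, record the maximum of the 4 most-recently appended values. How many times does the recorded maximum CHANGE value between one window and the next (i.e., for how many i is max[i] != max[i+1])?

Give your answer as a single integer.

Answer: 4

Derivation:
step 1: append 67 -> window=[67] (not full yet)
step 2: append 13 -> window=[67, 13] (not full yet)
step 3: append 20 -> window=[67, 13, 20] (not full yet)
step 4: append 49 -> window=[67, 13, 20, 49] -> max=67
step 5: append 65 -> window=[13, 20, 49, 65] -> max=65
step 6: append 64 -> window=[20, 49, 65, 64] -> max=65
step 7: append 48 -> window=[49, 65, 64, 48] -> max=65
step 8: append 38 -> window=[65, 64, 48, 38] -> max=65
step 9: append 33 -> window=[64, 48, 38, 33] -> max=64
step 10: append 52 -> window=[48, 38, 33, 52] -> max=52
step 11: append 51 -> window=[38, 33, 52, 51] -> max=52
step 12: append 9 -> window=[33, 52, 51, 9] -> max=52
step 13: append 22 -> window=[52, 51, 9, 22] -> max=52
step 14: append 51 -> window=[51, 9, 22, 51] -> max=51
step 15: append 27 -> window=[9, 22, 51, 27] -> max=51
step 16: append 7 -> window=[22, 51, 27, 7] -> max=51
Recorded maximums: 67 65 65 65 65 64 52 52 52 52 51 51 51
Changes between consecutive maximums: 4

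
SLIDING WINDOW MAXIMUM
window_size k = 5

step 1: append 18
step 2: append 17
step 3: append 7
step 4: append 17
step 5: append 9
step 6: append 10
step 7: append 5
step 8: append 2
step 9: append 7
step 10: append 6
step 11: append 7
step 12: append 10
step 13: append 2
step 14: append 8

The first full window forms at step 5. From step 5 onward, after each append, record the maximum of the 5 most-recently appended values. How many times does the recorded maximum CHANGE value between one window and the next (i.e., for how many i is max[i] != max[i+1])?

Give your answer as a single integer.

Answer: 4

Derivation:
step 1: append 18 -> window=[18] (not full yet)
step 2: append 17 -> window=[18, 17] (not full yet)
step 3: append 7 -> window=[18, 17, 7] (not full yet)
step 4: append 17 -> window=[18, 17, 7, 17] (not full yet)
step 5: append 9 -> window=[18, 17, 7, 17, 9] -> max=18
step 6: append 10 -> window=[17, 7, 17, 9, 10] -> max=17
step 7: append 5 -> window=[7, 17, 9, 10, 5] -> max=17
step 8: append 2 -> window=[17, 9, 10, 5, 2] -> max=17
step 9: append 7 -> window=[9, 10, 5, 2, 7] -> max=10
step 10: append 6 -> window=[10, 5, 2, 7, 6] -> max=10
step 11: append 7 -> window=[5, 2, 7, 6, 7] -> max=7
step 12: append 10 -> window=[2, 7, 6, 7, 10] -> max=10
step 13: append 2 -> window=[7, 6, 7, 10, 2] -> max=10
step 14: append 8 -> window=[6, 7, 10, 2, 8] -> max=10
Recorded maximums: 18 17 17 17 10 10 7 10 10 10
Changes between consecutive maximums: 4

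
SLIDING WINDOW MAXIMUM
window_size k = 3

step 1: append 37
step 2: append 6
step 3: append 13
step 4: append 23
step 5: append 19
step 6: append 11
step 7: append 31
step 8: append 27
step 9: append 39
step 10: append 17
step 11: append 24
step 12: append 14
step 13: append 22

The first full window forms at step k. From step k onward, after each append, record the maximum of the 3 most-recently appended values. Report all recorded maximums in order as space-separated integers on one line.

step 1: append 37 -> window=[37] (not full yet)
step 2: append 6 -> window=[37, 6] (not full yet)
step 3: append 13 -> window=[37, 6, 13] -> max=37
step 4: append 23 -> window=[6, 13, 23] -> max=23
step 5: append 19 -> window=[13, 23, 19] -> max=23
step 6: append 11 -> window=[23, 19, 11] -> max=23
step 7: append 31 -> window=[19, 11, 31] -> max=31
step 8: append 27 -> window=[11, 31, 27] -> max=31
step 9: append 39 -> window=[31, 27, 39] -> max=39
step 10: append 17 -> window=[27, 39, 17] -> max=39
step 11: append 24 -> window=[39, 17, 24] -> max=39
step 12: append 14 -> window=[17, 24, 14] -> max=24
step 13: append 22 -> window=[24, 14, 22] -> max=24

Answer: 37 23 23 23 31 31 39 39 39 24 24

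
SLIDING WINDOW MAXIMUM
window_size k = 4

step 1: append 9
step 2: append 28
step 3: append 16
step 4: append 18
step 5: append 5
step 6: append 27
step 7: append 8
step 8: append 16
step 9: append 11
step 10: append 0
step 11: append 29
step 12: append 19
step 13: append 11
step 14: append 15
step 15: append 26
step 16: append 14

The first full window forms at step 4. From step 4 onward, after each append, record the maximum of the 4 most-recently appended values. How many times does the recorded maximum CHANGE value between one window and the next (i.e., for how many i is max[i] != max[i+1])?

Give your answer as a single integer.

step 1: append 9 -> window=[9] (not full yet)
step 2: append 28 -> window=[9, 28] (not full yet)
step 3: append 16 -> window=[9, 28, 16] (not full yet)
step 4: append 18 -> window=[9, 28, 16, 18] -> max=28
step 5: append 5 -> window=[28, 16, 18, 5] -> max=28
step 6: append 27 -> window=[16, 18, 5, 27] -> max=27
step 7: append 8 -> window=[18, 5, 27, 8] -> max=27
step 8: append 16 -> window=[5, 27, 8, 16] -> max=27
step 9: append 11 -> window=[27, 8, 16, 11] -> max=27
step 10: append 0 -> window=[8, 16, 11, 0] -> max=16
step 11: append 29 -> window=[16, 11, 0, 29] -> max=29
step 12: append 19 -> window=[11, 0, 29, 19] -> max=29
step 13: append 11 -> window=[0, 29, 19, 11] -> max=29
step 14: append 15 -> window=[29, 19, 11, 15] -> max=29
step 15: append 26 -> window=[19, 11, 15, 26] -> max=26
step 16: append 14 -> window=[11, 15, 26, 14] -> max=26
Recorded maximums: 28 28 27 27 27 27 16 29 29 29 29 26 26
Changes between consecutive maximums: 4

Answer: 4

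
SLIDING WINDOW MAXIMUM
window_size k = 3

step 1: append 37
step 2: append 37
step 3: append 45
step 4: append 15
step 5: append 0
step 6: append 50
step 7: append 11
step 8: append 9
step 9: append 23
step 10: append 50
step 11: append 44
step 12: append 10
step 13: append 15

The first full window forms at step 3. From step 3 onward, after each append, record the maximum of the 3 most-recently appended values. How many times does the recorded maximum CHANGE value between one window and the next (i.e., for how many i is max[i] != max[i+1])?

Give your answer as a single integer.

step 1: append 37 -> window=[37] (not full yet)
step 2: append 37 -> window=[37, 37] (not full yet)
step 3: append 45 -> window=[37, 37, 45] -> max=45
step 4: append 15 -> window=[37, 45, 15] -> max=45
step 5: append 0 -> window=[45, 15, 0] -> max=45
step 6: append 50 -> window=[15, 0, 50] -> max=50
step 7: append 11 -> window=[0, 50, 11] -> max=50
step 8: append 9 -> window=[50, 11, 9] -> max=50
step 9: append 23 -> window=[11, 9, 23] -> max=23
step 10: append 50 -> window=[9, 23, 50] -> max=50
step 11: append 44 -> window=[23, 50, 44] -> max=50
step 12: append 10 -> window=[50, 44, 10] -> max=50
step 13: append 15 -> window=[44, 10, 15] -> max=44
Recorded maximums: 45 45 45 50 50 50 23 50 50 50 44
Changes between consecutive maximums: 4

Answer: 4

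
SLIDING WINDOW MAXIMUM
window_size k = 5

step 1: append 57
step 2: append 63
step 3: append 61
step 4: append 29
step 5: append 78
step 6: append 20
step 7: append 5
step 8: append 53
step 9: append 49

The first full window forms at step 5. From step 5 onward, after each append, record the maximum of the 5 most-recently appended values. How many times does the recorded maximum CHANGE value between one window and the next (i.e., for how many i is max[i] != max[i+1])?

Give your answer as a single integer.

Answer: 0

Derivation:
step 1: append 57 -> window=[57] (not full yet)
step 2: append 63 -> window=[57, 63] (not full yet)
step 3: append 61 -> window=[57, 63, 61] (not full yet)
step 4: append 29 -> window=[57, 63, 61, 29] (not full yet)
step 5: append 78 -> window=[57, 63, 61, 29, 78] -> max=78
step 6: append 20 -> window=[63, 61, 29, 78, 20] -> max=78
step 7: append 5 -> window=[61, 29, 78, 20, 5] -> max=78
step 8: append 53 -> window=[29, 78, 20, 5, 53] -> max=78
step 9: append 49 -> window=[78, 20, 5, 53, 49] -> max=78
Recorded maximums: 78 78 78 78 78
Changes between consecutive maximums: 0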